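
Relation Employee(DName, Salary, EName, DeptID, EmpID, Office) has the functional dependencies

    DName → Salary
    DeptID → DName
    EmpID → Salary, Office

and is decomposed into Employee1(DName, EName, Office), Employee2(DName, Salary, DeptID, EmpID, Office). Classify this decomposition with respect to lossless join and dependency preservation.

lossy but dependency-preserving

Lossless test: (DName, Office)⁺ = {DName, Salary, Office}, which is a superkey of neither fragment — lossy.
Dependency preservation: every FD's attributes lie within a single fragment, so each can be enforced locally — preserved.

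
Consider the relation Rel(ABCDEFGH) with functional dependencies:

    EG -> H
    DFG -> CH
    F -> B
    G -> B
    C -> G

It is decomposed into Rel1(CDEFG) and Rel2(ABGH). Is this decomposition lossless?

Common attributes: Rel1 ∩ Rel2 = {G}.
Closure of {G}: G → B applies, adding B. So (G)⁺ = {BG}.
The closure contains neither all of Rel1 = {CDEFG} nor all of Rel2 = {ABGH}, so the common attributes are not a superkey of either fragment. The join is lossy.

No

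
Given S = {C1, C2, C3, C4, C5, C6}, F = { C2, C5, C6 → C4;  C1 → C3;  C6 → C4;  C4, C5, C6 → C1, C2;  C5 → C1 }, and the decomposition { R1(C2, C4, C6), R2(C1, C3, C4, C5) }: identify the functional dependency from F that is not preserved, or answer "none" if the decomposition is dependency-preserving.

Check C4, C5, C6 → C1, C2: no single fragment contains all of {C1, C2, C4, C5, C6}, and the restricted closure of {C4, C5, C6} across the fragments never reaches {C1, C2}.
C2, C5, C6 → C4 is preserved.
C1 → C3 is preserved.
C6 → C4 is preserved.
C5 → C1 is preserved.

C4, C5, C6 → C1, C2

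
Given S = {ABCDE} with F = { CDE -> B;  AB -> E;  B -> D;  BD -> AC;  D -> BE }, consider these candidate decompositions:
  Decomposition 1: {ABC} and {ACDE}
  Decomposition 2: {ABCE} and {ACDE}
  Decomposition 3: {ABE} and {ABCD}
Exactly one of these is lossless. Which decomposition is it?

Decomposition 1: common = {AC}, closure = {AC} → lossy.
Decomposition 2: common = {ACE}, closure = {ACE} → lossy.
Decomposition 3: common = {AB}, closure = {ABCDE} → lossless.

Decomposition 3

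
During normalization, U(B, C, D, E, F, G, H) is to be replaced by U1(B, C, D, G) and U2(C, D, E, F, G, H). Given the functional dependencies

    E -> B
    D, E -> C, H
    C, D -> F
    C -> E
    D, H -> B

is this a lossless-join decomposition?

Common attributes: U1 ∩ U2 = {C, D, G}.
Closure of {C, D, G}: C, D → F applies, adding F; C → E applies, adding E; E → B applies, adding B; D, E → C, H applies, adding H. So (C, D, G)⁺ = {B, C, D, E, F, G, H}.
This closure contains every attribute of U1, so U1 ∩ U2 → U1. The join is lossless.

Yes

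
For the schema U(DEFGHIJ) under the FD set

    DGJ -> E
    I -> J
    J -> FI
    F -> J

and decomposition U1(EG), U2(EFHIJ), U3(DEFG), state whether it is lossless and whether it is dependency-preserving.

lossy but dependency-preserving

Lossless test (chase): Rows 2 and 3 agree on F; apply F→J and equate their J entries. Rows 2 and 3 agree on J; apply J→FI and equate their FI entries. No row becomes fully distinguished — the join is lossy.
Dependency preservation: DGJ → E is not contained in any single fragment, but the restricted closure of its left-hand side across the fragments still reaches the right-hand side; the remaining FDs each lie inside some fragment. All dependencies are preserved.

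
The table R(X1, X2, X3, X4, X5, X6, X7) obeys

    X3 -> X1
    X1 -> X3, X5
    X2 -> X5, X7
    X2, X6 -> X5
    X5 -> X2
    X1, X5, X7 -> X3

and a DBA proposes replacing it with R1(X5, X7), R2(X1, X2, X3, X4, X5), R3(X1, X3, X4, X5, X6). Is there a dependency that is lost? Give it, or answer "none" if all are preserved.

X3 → X1 lies within R2.
X1 → X3, X5 lies within R2.
X2 → X5, X7: restricted closure across fragments reaches X5, X7.
X2, X6 → X5: restricted closure across fragments reaches X5.
X5 → X2 lies within R2.
X1, X5, X7 → X3: restricted closure across fragments reaches X3.
Every dependency is enforceable on the fragments, so the decomposition is dependency-preserving.

none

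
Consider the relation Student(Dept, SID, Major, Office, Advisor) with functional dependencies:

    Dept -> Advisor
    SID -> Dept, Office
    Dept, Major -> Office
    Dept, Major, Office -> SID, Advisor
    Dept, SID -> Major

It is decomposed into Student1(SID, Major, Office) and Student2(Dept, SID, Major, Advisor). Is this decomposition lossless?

Yes

Common attributes: Student1 ∩ Student2 = {SID, Major}.
Closure of {SID, Major}: SID → Dept, Office applies, adding Dept, Office; Dept, Major, Office → SID, Advisor applies, adding Advisor. So (SID, Major)⁺ = {Dept, SID, Major, Office, Advisor}.
This closure contains every attribute of Student1, so Student1 ∩ Student2 → Student1. The join is lossless.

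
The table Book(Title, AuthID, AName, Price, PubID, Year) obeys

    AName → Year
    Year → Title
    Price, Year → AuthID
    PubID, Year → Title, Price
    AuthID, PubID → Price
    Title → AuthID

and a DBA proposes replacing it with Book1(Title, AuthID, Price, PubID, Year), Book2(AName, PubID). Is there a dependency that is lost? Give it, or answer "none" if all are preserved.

Check AName → Year: no single fragment contains all of {AName, Year}, and the restricted closure of {AName} across the fragments never reaches {Year}.
Year → Title is preserved.
Price, Year → AuthID is preserved.
PubID, Year → Title, Price is preserved.
AuthID, PubID → Price is preserved.
Title → AuthID is preserved.

AName → Year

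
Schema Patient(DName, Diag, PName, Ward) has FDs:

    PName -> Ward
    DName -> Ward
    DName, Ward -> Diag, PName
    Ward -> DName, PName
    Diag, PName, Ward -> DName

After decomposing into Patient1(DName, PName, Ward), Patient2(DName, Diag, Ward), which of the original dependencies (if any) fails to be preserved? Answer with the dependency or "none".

PName → Ward lies within Patient1.
DName → Ward lies within Patient1.
DName, Ward → Diag, PName: restricted closure across fragments reaches Diag, PName.
Ward → DName, PName lies within Patient1.
Diag, PName, Ward → DName: restricted closure across fragments reaches DName.
Every dependency is enforceable on the fragments, so the decomposition is dependency-preserving.

none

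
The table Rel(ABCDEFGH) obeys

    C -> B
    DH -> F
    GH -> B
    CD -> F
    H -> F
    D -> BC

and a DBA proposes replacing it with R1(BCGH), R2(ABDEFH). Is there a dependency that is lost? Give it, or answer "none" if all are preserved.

D -> BC

Check D → BC: no single fragment contains all of {BCD}, and the restricted closure of {D} across the fragments never reaches {BC}.
C → B is preserved.
DH → F is preserved.
GH → B is preserved.
CD → F is preserved.
H → F is preserved.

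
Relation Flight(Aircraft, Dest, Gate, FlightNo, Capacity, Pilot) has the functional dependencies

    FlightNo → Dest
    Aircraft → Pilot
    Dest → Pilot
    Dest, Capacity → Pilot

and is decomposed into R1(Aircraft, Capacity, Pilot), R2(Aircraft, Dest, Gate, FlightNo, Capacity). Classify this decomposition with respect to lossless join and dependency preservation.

lossless but not dependency-preserving

Lossless test: (Aircraft, Capacity)⁺ = {Aircraft, Capacity, Pilot}, which contains all of one fragment — lossless.
Dependency preservation: the restricted closure of {Dest} across the fragments never reaches {Pilot}, so Dest → Pilot cannot be enforced without a join — not preserved.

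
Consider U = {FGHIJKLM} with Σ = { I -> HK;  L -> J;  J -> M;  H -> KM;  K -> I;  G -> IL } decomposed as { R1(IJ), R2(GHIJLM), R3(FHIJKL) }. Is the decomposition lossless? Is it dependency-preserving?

Lossless test (chase): Rows 1 and 2 agree on I; apply I→HK and equate their HK entries. Rows 1 and 3 agree on I; apply I→HK and equate their HK entries. Rows 1 and 2 agree on J; apply J→M and equate their M entries. Rows 1 and 3 agree on J; apply J→M and equate their M entries. No row becomes fully distinguished — the join is lossy.
Dependency preservation: H → KM is not contained in any single fragment, but the restricted closure of its left-hand side across the fragments still reaches the right-hand side; the remaining FDs each lie inside some fragment. All dependencies are preserved.

lossy but dependency-preserving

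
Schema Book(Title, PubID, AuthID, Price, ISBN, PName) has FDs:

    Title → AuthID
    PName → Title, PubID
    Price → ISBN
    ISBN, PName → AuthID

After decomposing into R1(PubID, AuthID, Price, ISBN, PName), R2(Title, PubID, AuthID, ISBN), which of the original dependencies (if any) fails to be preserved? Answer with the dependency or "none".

PName → Title, PubID

Check PName → Title, PubID: no single fragment contains all of {Title, PubID, PName}, and the restricted closure of {PName} across the fragments never reaches {Title, PubID}.
Title → AuthID is preserved.
Price → ISBN is preserved.
ISBN, PName → AuthID is preserved.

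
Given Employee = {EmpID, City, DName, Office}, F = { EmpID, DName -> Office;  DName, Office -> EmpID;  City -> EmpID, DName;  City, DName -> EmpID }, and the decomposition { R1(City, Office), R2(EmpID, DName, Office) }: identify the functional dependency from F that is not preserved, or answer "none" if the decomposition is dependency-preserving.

City -> EmpID, DName

Check City → EmpID, DName: no single fragment contains all of {EmpID, City, DName}, and the restricted closure of {City} across the fragments never reaches {EmpID, DName}.
EmpID, DName → Office is preserved.
DName, Office → EmpID is preserved.
City, DName → EmpID is preserved.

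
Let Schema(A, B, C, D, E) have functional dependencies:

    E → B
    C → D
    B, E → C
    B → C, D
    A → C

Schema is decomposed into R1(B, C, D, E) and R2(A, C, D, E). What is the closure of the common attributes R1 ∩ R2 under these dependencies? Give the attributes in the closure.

R1 ∩ R2 = {C, D, E}.
E → B applies, adding B
Closure: {B, C, D, E}.

B, C, D, E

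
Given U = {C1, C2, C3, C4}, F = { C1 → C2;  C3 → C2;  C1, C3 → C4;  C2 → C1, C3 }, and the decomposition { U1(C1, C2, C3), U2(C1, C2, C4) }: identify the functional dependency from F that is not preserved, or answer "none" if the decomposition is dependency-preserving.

C1 → C2 lies within U1.
C3 → C2 lies within U1.
C1, C3 → C4: restricted closure across fragments reaches C4.
C2 → C1, C3 lies within U1.
Every dependency is enforceable on the fragments, so the decomposition is dependency-preserving.

none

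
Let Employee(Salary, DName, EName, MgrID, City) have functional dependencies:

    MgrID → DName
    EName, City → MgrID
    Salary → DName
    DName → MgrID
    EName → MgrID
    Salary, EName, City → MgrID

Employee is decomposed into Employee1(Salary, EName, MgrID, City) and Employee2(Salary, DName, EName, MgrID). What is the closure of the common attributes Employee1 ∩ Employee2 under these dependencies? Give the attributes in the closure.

Employee1 ∩ Employee2 = {Salary, EName, MgrID}.
MgrID → DName applies, adding DName
Closure: {Salary, DName, EName, MgrID}.

Salary, DName, EName, MgrID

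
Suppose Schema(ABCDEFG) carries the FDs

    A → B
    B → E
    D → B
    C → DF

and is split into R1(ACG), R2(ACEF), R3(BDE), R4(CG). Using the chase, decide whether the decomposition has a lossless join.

No

Chase test. Columns are ABCDEFG; row i has aⱼ where attribute j ∈ Ri, else bᵢⱼ.
Initial tableau (one row per fragment):
  row 1: a1 b12 a3 b14 b15 b16 a7
  row 2: a1 b22 a3 b24 a5 a6 b27
  row 3: b31 a2 b33 a4 a5 b36 b37
  row 4: b41 b42 a3 b44 b45 b46 a7
Rows 1 and 2 agree on A; apply A→B and equate their B entries.
Rows 1 and 2 agree on B; apply B→E and equate their E entries.
Rows 1 and 2 agree on C; apply C→DF and equate their DF entries.
Rows 1 and 4 agree on C; apply C→DF and equate their DF entries.
Rows 1 and 4 agree on D; apply D→B and equate their B entries.
Rows 1 and 4 agree on B; apply B→E and equate their E entries.
No row becomes fully distinguished — the join is lossy.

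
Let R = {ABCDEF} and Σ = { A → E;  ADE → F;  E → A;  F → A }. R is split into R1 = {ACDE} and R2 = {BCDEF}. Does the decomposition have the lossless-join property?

Yes

Common attributes: R1 ∩ R2 = {CDE}.
Closure of {CDE}: E → A applies, adding A; ADE → F applies, adding F. So (CDE)⁺ = {ACDEF}.
This closure contains every attribute of R1, so R1 ∩ R2 → R1. The join is lossless.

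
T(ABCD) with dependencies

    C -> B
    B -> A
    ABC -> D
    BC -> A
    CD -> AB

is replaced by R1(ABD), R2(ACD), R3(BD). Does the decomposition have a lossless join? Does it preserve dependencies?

Lossless test (chase): Rows 1 and 3 agree on B; apply B→A and equate their A entries. No row becomes fully distinguished — the join is lossy.
Dependency preservation: the restricted closure of {C} across the fragments never reaches {B}, so C → B cannot be enforced without a join — not preserved.

lossy and not dependency-preserving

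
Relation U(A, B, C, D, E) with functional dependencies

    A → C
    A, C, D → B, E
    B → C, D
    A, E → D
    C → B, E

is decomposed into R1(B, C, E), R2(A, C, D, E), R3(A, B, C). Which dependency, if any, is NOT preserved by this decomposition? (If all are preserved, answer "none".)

A → C lies within R2.
A, C, D → B, E: restricted closure across fragments reaches B, E.
B → C, D: restricted closure across fragments reaches C, D.
A, E → D lies within R2.
C → B, E lies within R1.
Every dependency is enforceable on the fragments, so the decomposition is dependency-preserving.

none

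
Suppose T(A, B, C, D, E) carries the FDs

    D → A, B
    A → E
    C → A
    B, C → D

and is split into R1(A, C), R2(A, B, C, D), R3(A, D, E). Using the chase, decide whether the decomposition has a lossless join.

Yes

Chase test. Columns are A, B, C, D, E; row i has aⱼ where attribute j ∈ Ri, else bᵢⱼ.
Initial tableau (one row per fragment):
  row 1: a1 b12 a3 b14 b15
  row 2: a1 a2 a3 a4 b25
  row 3: a1 b32 b33 a4 a5
Rows 2 and 3 agree on D; apply D→A, B and equate their A, B entries.
Rows 1 and 2 agree on A; apply A→E and equate their E entries.
Rows 1 and 3 agree on A; apply A→E and equate their E entries.
Row 2 is now all distinguished symbols — the join is lossless.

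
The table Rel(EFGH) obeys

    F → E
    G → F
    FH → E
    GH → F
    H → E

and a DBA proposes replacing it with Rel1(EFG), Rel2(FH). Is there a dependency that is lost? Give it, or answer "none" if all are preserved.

Check H → E: no single fragment contains all of {EH}, and the restricted closure of {H} across the fragments never reaches {E}.
F → E is preserved.
G → F is preserved.
FH → E is preserved.
GH → F is preserved.

H → E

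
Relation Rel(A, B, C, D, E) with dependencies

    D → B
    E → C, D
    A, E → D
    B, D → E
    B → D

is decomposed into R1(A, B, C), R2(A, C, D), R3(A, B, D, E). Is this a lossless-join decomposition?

Yes

Chase test. Columns are A, B, C, D, E; row i has aⱼ where attribute j ∈ Ri, else bᵢⱼ.
Initial tableau (one row per fragment):
  row 1: a1 a2 a3 b14 b15
  row 2: a1 b22 a3 a4 b25
  row 3: a1 a2 b33 a4 a5
Rows 2 and 3 agree on D; apply D→B and equate their B entries.
Rows 2 and 3 agree on B, D; apply B, D→E and equate their E entries.
Rows 1 and 2 agree on B; apply B→D and equate their D entries.
Rows 2 and 3 agree on E; apply E→C, D and equate their C, D entries.
Rows 1 and 2 agree on B, D; apply B, D→E and equate their E entries.
Row 1 is now all distinguished symbols — the join is lossless.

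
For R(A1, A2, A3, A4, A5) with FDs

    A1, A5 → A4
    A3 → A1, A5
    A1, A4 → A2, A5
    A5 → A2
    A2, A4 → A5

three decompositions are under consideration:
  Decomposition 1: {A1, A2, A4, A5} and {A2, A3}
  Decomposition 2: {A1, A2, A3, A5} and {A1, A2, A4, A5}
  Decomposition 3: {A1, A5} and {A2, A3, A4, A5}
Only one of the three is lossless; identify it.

Decomposition 1: common = {A2}, closure = {A2} → lossy.
Decomposition 2: common = {A1, A2, A5}, closure = {A1, A2, A4, A5} → lossless.
Decomposition 3: common = {A5}, closure = {A2, A5} → lossy.

Decomposition 2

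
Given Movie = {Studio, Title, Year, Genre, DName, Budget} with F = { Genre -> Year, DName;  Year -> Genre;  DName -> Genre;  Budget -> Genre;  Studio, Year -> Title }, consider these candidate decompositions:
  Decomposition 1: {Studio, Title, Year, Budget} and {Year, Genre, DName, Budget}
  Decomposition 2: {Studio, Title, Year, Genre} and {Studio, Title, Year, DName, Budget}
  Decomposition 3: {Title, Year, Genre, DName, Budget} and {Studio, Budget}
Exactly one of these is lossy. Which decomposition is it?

Decomposition 3

Decomposition 1: common = {Year, Budget}, closure = {Year, Genre, DName, Budget} → lossless.
Decomposition 2: common = {Studio, Title, Year}, closure = {Studio, Title, Year, Genre, DName} → lossless.
Decomposition 3: common = {Budget}, closure = {Year, Genre, DName, Budget} → lossy.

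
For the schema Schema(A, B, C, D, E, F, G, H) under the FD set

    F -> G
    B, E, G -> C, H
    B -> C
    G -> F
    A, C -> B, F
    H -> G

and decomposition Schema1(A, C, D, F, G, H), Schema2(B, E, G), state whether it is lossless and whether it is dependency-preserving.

Lossless test: (G)⁺ = {F, G}, which is a superkey of neither fragment — lossy.
Dependency preservation: the restricted closure of {B, E, G} across the fragments never reaches {C, H}, so B, E, G → C, H cannot be enforced without a join — not preserved.

lossy and not dependency-preserving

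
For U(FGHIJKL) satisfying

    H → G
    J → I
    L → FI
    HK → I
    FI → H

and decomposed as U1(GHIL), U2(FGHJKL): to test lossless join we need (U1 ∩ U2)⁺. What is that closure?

U1 ∩ U2 = {GHL}.
L → FI applies, adding FI
Closure: {FGHIL}.

FGHIL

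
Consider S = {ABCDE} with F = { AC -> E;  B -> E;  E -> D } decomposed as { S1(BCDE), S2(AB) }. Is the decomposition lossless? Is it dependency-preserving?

lossy and not dependency-preserving

Lossless test: (B)⁺ = {BDE}, which is a superkey of neither fragment — lossy.
Dependency preservation: the restricted closure of {AC} across the fragments never reaches {E}, so AC → E cannot be enforced without a join — not preserved.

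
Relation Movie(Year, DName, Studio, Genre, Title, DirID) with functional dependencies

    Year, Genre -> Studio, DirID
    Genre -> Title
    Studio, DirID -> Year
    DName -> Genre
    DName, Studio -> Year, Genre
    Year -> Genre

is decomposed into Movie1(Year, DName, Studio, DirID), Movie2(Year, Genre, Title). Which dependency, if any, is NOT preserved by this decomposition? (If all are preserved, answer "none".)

Check DName → Genre: no single fragment contains all of {DName, Genre}, and the restricted closure of {DName} across the fragments never reaches {Genre}.
Year, Genre → Studio, DirID is preserved.
Genre → Title is preserved.
Studio, DirID → Year is preserved.
DName, Studio → Year, Genre is preserved.
Year → Genre is preserved.

DName -> Genre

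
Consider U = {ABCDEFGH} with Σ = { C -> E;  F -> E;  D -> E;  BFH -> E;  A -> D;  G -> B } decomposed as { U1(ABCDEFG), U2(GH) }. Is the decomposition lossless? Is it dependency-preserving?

lossy but dependency-preserving

Lossless test: (G)⁺ = {BG}, which is a superkey of neither fragment — lossy.
Dependency preservation: BFH → E is not contained in any single fragment, but the restricted closure of its left-hand side across the fragments still reaches the right-hand side; the remaining FDs each lie inside some fragment. All dependencies are preserved.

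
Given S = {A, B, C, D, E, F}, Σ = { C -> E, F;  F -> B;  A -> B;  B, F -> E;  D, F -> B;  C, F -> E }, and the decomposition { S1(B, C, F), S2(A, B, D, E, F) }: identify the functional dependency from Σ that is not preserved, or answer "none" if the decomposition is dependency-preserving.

none

C → E, F: restricted closure across fragments reaches E, F.
F → B lies within S1.
A → B lies within S2.
B, F → E lies within S2.
D, F → B lies within S2.
C, F → E: restricted closure across fragments reaches E.
Every dependency is enforceable on the fragments, so the decomposition is dependency-preserving.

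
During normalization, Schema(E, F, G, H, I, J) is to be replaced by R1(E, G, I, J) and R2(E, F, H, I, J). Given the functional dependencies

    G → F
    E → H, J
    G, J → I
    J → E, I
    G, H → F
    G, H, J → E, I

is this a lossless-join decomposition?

No

Common attributes: R1 ∩ R2 = {E, I, J}.
Closure of {E, I, J}: E → H, J applies, adding H. So (E, I, J)⁺ = {E, H, I, J}.
The closure contains neither all of R1 = {E, G, I, J} nor all of R2 = {E, F, H, I, J}, so the common attributes are not a superkey of either fragment. The join is lossy.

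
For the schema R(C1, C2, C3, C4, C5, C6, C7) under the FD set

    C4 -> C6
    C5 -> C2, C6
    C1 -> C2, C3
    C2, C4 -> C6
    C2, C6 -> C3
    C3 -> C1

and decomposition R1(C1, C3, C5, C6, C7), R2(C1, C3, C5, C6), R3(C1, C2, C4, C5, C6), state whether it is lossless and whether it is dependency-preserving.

lossy but dependency-preserving

Lossless test (chase): Rows 1 and 2 agree on C5; apply C5→C2, C6 and equate their C2, C6 entries. Rows 1 and 3 agree on C5; apply C5→C2, C6 and equate their C2, C6 entries. Rows 1 and 3 agree on C1; apply C1→C2, C3 and equate their C2, C3 entries. No row becomes fully distinguished — the join is lossy.
Dependency preservation: C1 → C2, C3; C2, C6 → C3 are not contained in any single fragment, but the restricted closure of each left-hand side across the fragments still reaches the right-hand side; the remaining FDs each lie inside some fragment. All dependencies are preserved.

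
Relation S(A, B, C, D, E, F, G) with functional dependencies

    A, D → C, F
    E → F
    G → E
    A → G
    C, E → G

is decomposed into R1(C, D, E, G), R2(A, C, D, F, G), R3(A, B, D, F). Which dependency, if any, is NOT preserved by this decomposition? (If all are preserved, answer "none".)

E → F

Check E → F: no single fragment contains all of {E, F}, and the restricted closure of {E} across the fragments never reaches {F}.
A, D → C, F is preserved.
G → E is preserved.
A → G is preserved.
C, E → G is preserved.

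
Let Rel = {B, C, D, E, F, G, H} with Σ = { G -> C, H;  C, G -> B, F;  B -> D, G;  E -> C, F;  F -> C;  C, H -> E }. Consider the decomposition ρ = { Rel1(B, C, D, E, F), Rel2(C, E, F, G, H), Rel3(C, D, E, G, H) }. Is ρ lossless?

Chase test. Columns are B, C, D, E, F, G, H; row i has aⱼ where attribute j ∈ Reli, else bᵢⱼ.
Initial tableau (one row per fragment):
  row 1: a1 a2 a3 a4 a5 b16 b17
  row 2: b21 a2 b23 a4 a5 a6 a7
  row 3: b31 a2 a3 a4 b35 a6 a7
Rows 2 and 3 agree on C, G; apply C, G→B, F and equate their B, F entries.
Rows 2 and 3 agree on B; apply B→D, G and equate their D, G entries.
No row becomes fully distinguished — the join is lossy.

No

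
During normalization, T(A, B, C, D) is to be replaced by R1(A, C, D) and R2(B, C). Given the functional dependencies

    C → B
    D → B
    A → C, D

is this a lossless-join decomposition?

Common attributes: R1 ∩ R2 = {C}.
Closure of {C}: C → B applies, adding B. So (C)⁺ = {B, C}.
This closure contains every attribute of R2, so R1 ∩ R2 → R2. The join is lossless.

Yes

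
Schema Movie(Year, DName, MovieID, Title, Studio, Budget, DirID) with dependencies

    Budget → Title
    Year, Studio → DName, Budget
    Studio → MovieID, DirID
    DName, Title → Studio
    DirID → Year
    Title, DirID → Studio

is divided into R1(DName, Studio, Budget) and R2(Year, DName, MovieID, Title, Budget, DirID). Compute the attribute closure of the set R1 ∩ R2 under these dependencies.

Year, DName, MovieID, Title, Studio, Budget, DirID

R1 ∩ R2 = {DName, Budget}.
Budget → Title applies, adding Title
DName, Title → Studio applies, adding Studio
Studio → MovieID, DirID applies, adding MovieID, DirID
DirID → Year applies, adding Year
Closure: {Year, DName, MovieID, Title, Studio, Budget, DirID}.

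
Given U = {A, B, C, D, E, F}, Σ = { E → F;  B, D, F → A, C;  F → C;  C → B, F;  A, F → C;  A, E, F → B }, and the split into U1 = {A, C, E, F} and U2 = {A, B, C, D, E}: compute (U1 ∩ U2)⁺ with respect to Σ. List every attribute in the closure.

A, B, C, E, F

U1 ∩ U2 = {A, C, E}.
E → F applies, adding F
C → B, F applies, adding B
Closure: {A, B, C, E, F}.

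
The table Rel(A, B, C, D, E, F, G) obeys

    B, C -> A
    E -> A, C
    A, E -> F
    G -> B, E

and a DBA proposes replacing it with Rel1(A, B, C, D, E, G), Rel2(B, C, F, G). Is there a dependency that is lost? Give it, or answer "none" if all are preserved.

Check A, E → F: no single fragment contains all of {A, E, F}, and the restricted closure of {A, E} across the fragments never reaches {F}.
B, C → A is preserved.
E → A, C is preserved.
G → B, E is preserved.

A, E -> F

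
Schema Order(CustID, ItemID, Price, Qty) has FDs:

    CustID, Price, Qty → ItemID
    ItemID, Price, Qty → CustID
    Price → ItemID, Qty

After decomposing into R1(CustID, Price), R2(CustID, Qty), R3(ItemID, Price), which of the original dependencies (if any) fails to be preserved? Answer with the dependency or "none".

Price → ItemID, Qty

Check Price → ItemID, Qty: no single fragment contains all of {ItemID, Price, Qty}, and the restricted closure of {Price} across the fragments never reaches {ItemID, Qty}.
CustID, Price, Qty → ItemID is preserved.
ItemID, Price, Qty → CustID is preserved.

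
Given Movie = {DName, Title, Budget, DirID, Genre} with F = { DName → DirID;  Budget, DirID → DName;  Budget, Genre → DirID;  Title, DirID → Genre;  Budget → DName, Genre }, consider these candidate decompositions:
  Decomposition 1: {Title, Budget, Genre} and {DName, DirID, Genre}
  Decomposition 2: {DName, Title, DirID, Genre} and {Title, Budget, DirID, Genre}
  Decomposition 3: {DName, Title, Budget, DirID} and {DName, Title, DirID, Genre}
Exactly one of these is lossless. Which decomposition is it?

Decomposition 3

Decomposition 1: common = {Genre}, closure = {Genre} → lossy.
Decomposition 2: common = {Title, DirID, Genre}, closure = {Title, DirID, Genre} → lossy.
Decomposition 3: common = {DName, Title, DirID}, closure = {DName, Title, DirID, Genre} → lossless.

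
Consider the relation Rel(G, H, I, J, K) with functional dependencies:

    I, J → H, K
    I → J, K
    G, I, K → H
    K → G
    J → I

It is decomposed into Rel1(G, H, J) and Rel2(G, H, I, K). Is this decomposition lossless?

Common attributes: Rel1 ∩ Rel2 = {G, H}.
No dependency enlarges {G, H}, so (G, H)⁺ = {G, H}.
The closure contains neither all of Rel1 = {G, H, J} nor all of Rel2 = {G, H, I, K}, so the common attributes are not a superkey of either fragment. The join is lossy.

No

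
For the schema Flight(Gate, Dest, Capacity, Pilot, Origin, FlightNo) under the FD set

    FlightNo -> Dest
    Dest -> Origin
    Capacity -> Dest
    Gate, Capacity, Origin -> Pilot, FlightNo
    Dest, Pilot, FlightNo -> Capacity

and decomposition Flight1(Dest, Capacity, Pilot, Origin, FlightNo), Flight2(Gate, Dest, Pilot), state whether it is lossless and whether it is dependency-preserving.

lossy and not dependency-preserving

Lossless test: (Dest, Pilot)⁺ = {Dest, Pilot, Origin}, which is a superkey of neither fragment — lossy.
Dependency preservation: the restricted closure of {Gate, Capacity, Origin} across the fragments never reaches {Pilot, FlightNo}, so Gate, Capacity, Origin → Pilot, FlightNo cannot be enforced without a join — not preserved.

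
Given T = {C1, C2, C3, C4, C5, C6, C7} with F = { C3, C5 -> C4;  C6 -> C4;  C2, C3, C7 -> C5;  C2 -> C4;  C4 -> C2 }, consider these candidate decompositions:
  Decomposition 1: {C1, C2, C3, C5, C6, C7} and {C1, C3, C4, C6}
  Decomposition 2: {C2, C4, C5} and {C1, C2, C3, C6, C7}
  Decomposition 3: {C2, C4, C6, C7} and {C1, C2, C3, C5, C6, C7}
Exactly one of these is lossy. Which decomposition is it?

Decomposition 2

Decomposition 1: common = {C1, C3, C6}, closure = {C1, C2, C3, C4, C6} → lossless.
Decomposition 2: common = {C2}, closure = {C2, C4} → lossy.
Decomposition 3: common = {C2, C6, C7}, closure = {C2, C4, C6, C7} → lossless.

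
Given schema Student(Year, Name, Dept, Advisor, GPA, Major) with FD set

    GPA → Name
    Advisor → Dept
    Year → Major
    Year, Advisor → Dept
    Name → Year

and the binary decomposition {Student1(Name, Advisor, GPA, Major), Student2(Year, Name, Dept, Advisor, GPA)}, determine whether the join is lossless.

Yes

Common attributes: Student1 ∩ Student2 = {Name, Advisor, GPA}.
Closure of {Name, Advisor, GPA}: Advisor → Dept applies, adding Dept; Name → Year applies, adding Year; Year → Major applies, adding Major. So (Name, Advisor, GPA)⁺ = {Year, Name, Dept, Advisor, GPA, Major}.
This closure contains every attribute of Student1, so Student1 ∩ Student2 → Student1. The join is lossless.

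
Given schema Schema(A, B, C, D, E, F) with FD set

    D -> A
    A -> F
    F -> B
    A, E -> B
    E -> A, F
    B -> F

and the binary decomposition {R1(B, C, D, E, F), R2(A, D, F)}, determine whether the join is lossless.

Yes

Common attributes: R1 ∩ R2 = {D, F}.
Closure of {D, F}: D → A applies, adding A; F → B applies, adding B. So (D, F)⁺ = {A, B, D, F}.
This closure contains every attribute of R2, so R1 ∩ R2 → R2. The join is lossless.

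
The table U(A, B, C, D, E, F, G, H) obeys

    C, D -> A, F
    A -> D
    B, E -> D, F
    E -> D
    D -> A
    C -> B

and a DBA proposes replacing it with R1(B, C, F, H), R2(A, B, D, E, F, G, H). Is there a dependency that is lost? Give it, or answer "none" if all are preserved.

C, D -> A, F

Check C, D → A, F: no single fragment contains all of {A, C, D, F}, and the restricted closure of {C, D} across the fragments never reaches {A, F}.
A → D is preserved.
B, E → D, F is preserved.
E → D is preserved.
D → A is preserved.
C → B is preserved.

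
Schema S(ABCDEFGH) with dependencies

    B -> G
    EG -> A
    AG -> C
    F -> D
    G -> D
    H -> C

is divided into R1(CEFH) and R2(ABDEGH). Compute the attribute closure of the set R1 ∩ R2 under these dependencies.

CEH

R1 ∩ R2 = {EH}.
H → C applies, adding C
Closure: {CEH}.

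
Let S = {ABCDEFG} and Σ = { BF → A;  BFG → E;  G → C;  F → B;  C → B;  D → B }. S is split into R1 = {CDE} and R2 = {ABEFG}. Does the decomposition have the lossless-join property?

No

Common attributes: R1 ∩ R2 = {E}.
No dependency enlarges {E}, so (E)⁺ = {E}.
The closure contains neither all of R1 = {CDE} nor all of R2 = {ABEFG}, so the common attributes are not a superkey of either fragment. The join is lossy.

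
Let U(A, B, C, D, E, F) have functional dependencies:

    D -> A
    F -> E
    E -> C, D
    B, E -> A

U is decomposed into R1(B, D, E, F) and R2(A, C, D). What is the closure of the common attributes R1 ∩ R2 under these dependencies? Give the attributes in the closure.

R1 ∩ R2 = {D}.
D → A applies, adding A
Closure: {A, D}.

A, D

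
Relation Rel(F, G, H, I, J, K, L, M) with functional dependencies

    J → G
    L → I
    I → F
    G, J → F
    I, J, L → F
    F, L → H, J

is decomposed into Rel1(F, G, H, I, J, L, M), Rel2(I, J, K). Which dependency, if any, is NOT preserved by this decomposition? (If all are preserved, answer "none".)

none

J → G lies within Rel1.
L → I lies within Rel1.
I → F lies within Rel1.
G, J → F lies within Rel1.
I, J, L → F lies within Rel1.
F, L → H, J lies within Rel1.
Every dependency is enforceable on the fragments, so the decomposition is dependency-preserving.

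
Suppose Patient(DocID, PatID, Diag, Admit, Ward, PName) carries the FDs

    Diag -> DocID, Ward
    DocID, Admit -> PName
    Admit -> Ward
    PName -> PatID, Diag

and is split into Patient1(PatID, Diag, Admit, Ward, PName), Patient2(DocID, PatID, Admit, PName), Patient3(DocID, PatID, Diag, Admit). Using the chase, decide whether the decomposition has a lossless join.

Chase test. Columns are DocID, PatID, Diag, Admit, Ward, PName; row i has aⱼ where attribute j ∈ Patienti, else bᵢⱼ.
Initial tableau (one row per fragment):
  row 1: b11 a2 a3 a4 a5 a6
  row 2: a1 a2 b23 a4 b25 a6
  row 3: a1 a2 a3 a4 b35 b36
Rows 1 and 3 agree on Diag; apply Diag→DocID, Ward and equate their DocID, Ward entries.
Rows 1 and 3 agree on DocID, Admit; apply DocID, Admit→PName and equate their PName entries.
Rows 1 and 2 agree on Admit; apply Admit→Ward and equate their Ward entries.
Rows 1 and 2 agree on PName; apply PName→PatID, Diag and equate their PatID, Diag entries.
Row 1 is now all distinguished symbols — the join is lossless.

Yes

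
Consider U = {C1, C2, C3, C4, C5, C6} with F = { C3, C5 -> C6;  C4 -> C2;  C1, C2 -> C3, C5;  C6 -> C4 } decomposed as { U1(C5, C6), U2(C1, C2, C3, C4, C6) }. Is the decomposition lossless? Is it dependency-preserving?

lossy and not dependency-preserving

Lossless test: (C6)⁺ = {C2, C4, C6}, which is a superkey of neither fragment — lossy.
Dependency preservation: the restricted closure of {C3, C5} across the fragments never reaches {C6}, so C3, C5 → C6 cannot be enforced without a join — not preserved.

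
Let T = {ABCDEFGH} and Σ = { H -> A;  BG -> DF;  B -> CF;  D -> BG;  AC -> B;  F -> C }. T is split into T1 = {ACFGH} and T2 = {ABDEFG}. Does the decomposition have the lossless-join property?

No

Common attributes: T1 ∩ T2 = {AFG}.
Closure of {AFG}: F → C applies, adding C; AC → B applies, adding B; BG → DF applies, adding D. So (AFG)⁺ = {ABCDFG}.
The closure contains neither all of T1 = {ACFGH} nor all of T2 = {ABDEFG}, so the common attributes are not a superkey of either fragment. The join is lossy.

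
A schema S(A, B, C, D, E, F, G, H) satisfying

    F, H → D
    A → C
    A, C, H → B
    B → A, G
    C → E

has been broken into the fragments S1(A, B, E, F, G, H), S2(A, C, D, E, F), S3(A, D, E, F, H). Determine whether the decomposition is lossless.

Yes

Chase test. Columns are A, B, C, D, E, F, G, H; row i has aⱼ where attribute j ∈ Si, else bᵢⱼ.
Initial tableau (one row per fragment):
  row 1: a1 a2 b13 b14 a5 a6 a7 a8
  row 2: a1 b22 a3 a4 a5 a6 b27 b28
  row 3: a1 b32 b33 a4 a5 a6 b37 a8
Rows 1 and 3 agree on F, H; apply F, H→D and equate their D entries.
Rows 1 and 2 agree on A; apply A→C and equate their C entries.
Rows 1 and 3 agree on A; apply A→C and equate their C entries.
Rows 1 and 3 agree on A, C, H; apply A, C, H→B and equate their B entries.
Rows 1 and 3 agree on B; apply B→A, G and equate their A, G entries.
Row 1 is now all distinguished symbols — the join is lossless.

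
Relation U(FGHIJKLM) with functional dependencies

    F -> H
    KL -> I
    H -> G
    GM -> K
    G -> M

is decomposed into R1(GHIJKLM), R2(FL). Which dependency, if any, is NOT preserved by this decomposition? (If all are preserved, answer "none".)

F -> H

Check F → H: no single fragment contains all of {FH}, and the restricted closure of {F} across the fragments never reaches {H}.
KL → I is preserved.
H → G is preserved.
GM → K is preserved.
G → M is preserved.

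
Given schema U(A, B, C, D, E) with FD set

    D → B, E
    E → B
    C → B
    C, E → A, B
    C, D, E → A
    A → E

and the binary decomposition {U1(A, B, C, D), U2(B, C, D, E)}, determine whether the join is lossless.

Common attributes: U1 ∩ U2 = {B, C, D}.
Closure of {B, C, D}: D → B, E applies, adding E; C, E → A, B applies, adding A. So (B, C, D)⁺ = {A, B, C, D, E}.
This closure contains every attribute of U1, so U1 ∩ U2 → U1. The join is lossless.

Yes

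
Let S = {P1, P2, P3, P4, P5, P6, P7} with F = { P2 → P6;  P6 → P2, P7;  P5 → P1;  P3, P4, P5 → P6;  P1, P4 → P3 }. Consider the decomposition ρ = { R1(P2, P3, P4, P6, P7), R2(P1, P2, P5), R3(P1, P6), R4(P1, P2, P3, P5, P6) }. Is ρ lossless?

Chase test. Columns are P1, P2, P3, P4, P5, P6, P7; row i has aⱼ where attribute j ∈ Ri, else bᵢⱼ.
Initial tableau (one row per fragment):
  row 1: b11 a2 a3 a4 b15 a6 a7
  row 2: a1 a2 b23 b24 a5 b26 b27
  row 3: a1 b32 b33 b34 b35 a6 b37
  row 4: a1 a2 a3 b44 a5 a6 b47
Rows 1 and 2 agree on P2; apply P2→P6 and equate their P6 entries.
Rows 1 and 2 agree on P6; apply P6→P2, P7 and equate their P2, P7 entries.
Rows 1 and 3 agree on P6; apply P6→P2, P7 and equate their P2, P7 entries.
Rows 1 and 4 agree on P6; apply P6→P2, P7 and equate their P2, P7 entries.
No row becomes fully distinguished — the join is lossy.

No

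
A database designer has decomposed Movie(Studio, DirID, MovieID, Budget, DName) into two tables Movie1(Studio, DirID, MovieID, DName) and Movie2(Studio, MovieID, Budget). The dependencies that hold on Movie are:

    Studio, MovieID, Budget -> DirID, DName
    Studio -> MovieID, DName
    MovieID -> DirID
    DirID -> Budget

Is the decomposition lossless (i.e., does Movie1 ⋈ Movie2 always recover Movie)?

Common attributes: Movie1 ∩ Movie2 = {Studio, MovieID}.
Closure of {Studio, MovieID}: Studio → MovieID, DName applies, adding DName; MovieID → DirID applies, adding DirID; DirID → Budget applies, adding Budget. So (Studio, MovieID)⁺ = {Studio, DirID, MovieID, Budget, DName}.
This closure contains every attribute of Movie1, so Movie1 ∩ Movie2 → Movie1. The join is lossless.

Yes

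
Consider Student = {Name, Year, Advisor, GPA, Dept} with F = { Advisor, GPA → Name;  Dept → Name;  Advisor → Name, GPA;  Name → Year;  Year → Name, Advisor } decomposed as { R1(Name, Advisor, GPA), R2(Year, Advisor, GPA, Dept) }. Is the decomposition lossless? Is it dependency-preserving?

Lossless test: (Advisor, GPA)⁺ = {Name, Year, Advisor, GPA}, which contains all of one fragment — lossless.
Dependency preservation: Dept → Name; Name → Year; Year → Name, Advisor are not contained in any single fragment, but the restricted closure of each left-hand side across the fragments still reaches the right-hand side; the remaining FDs each lie inside some fragment. All dependencies are preserved.

lossless and dependency-preserving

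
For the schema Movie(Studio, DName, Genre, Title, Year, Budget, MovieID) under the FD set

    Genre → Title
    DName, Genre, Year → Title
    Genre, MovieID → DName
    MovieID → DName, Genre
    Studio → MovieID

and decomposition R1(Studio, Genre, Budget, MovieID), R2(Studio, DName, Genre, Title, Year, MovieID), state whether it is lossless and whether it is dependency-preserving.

Lossless test: (Studio, Genre, MovieID)⁺ = {Studio, DName, Genre, Title, MovieID}, which is a superkey of neither fragment — lossy.
Dependency preservation: every FD's attributes lie within a single fragment, so each can be enforced locally — preserved.

lossy but dependency-preserving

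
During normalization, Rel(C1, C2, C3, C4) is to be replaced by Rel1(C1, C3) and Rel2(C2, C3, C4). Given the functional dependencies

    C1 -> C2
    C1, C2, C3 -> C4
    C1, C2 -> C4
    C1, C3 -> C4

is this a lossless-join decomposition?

No

Common attributes: Rel1 ∩ Rel2 = {C3}.
No dependency enlarges {C3}, so (C3)⁺ = {C3}.
The closure contains neither all of Rel1 = {C1, C3} nor all of Rel2 = {C2, C3, C4}, so the common attributes are not a superkey of either fragment. The join is lossy.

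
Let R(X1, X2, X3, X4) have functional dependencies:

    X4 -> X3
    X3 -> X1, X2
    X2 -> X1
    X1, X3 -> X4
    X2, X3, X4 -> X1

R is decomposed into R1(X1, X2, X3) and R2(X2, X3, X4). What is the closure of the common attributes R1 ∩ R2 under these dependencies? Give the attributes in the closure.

R1 ∩ R2 = {X2, X3}.
X3 → X1, X2 applies, adding X1
X1, X3 → X4 applies, adding X4
Closure: {X1, X2, X3, X4}.

X1, X2, X3, X4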